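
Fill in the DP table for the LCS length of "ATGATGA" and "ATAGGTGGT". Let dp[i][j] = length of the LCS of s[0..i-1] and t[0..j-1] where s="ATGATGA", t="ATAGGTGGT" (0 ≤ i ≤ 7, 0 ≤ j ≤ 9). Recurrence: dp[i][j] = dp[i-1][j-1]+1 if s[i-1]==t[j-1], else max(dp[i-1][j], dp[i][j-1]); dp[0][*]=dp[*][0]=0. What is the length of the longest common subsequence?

5

   ''  A  T  A  G  G  T  G  G  T
''  0  0  0  0  0  0  0  0  0  0
 A  0  1  1  1  1  1  1  1  1  1
 T  0  1  2  2  2  2  2  2  2  2
 G  0  1  2  2  3  3  3  3  3  3
 A  0  1  2  3  3  3  3  3  3  3
 T  0  1  2  3  3  3  4  4  4  4
 G  0  1  2  3  4  4  4  5  5  5
 A  0  1  2  3  4  4  4  5  5  5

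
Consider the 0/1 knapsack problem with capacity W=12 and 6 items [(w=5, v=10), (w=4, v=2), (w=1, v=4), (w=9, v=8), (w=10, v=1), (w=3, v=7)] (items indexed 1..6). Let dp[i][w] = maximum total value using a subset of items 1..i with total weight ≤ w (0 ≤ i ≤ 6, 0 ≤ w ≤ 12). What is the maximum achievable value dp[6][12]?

i\w   0   1   2   3   4   5   6   7   8   9  10  11  12
  0   0   0   0   0   0   0   0   0   0   0   0   0   0
  1   0   0   0   0   0  10  10  10  10  10  10  10  10
  2   0   0   0   0   2  10  10  10  10  12  12  12  12
  3   0   4   4   4   4  10  14  14  14  14  16  16  16
  4   0   4   4   4   4  10  14  14  14  14  16  16  16
  5   0   4   4   4   4  10  14  14  14  14  16  16  16
  6   0   4   4   7  11  11  14  14  17  21  21  21  21

21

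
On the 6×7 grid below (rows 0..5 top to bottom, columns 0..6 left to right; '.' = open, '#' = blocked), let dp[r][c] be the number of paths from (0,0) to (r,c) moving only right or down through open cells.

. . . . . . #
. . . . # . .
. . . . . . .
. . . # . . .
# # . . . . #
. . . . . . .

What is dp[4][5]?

41

r\c   0   1   2   3   4   5   6
  0   1   1   1   1   1   1   0
  1   1   2   3   4   0   1   1
  2   1   3   6  10  10  11  12
  3   1   4  10   0  10  21  33
  4   0   0  10  10  20  41   0
  5   0   0  10  20  40  81  81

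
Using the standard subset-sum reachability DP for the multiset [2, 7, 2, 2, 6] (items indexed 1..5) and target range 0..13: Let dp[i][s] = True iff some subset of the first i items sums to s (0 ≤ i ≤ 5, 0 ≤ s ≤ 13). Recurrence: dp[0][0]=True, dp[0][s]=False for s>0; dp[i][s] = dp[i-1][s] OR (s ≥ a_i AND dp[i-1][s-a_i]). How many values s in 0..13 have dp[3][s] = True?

6

i\s   0   1   2   3   4   5   6   7   8   9  10  11  12  13
  0   T   F   F   F   F   F   F   F   F   F   F   F   F   F
  1   T   F   T   F   F   F   F   F   F   F   F   F   F   F
  2   T   F   T   F   F   F   F   T   F   T   F   F   F   F
  3   T   F   T   F   T   F   F   T   F   T   F   T   F   F
  4   T   F   T   F   T   F   T   T   F   T   F   T   F   T
  5   T   F   T   F   T   F   T   T   T   T   T   T   T   T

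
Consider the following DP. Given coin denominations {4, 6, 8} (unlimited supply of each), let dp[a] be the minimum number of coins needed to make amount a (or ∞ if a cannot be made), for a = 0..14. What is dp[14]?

 a  0  1  2  3  4  5  6  7  8  9 10 11 12 13 14
dp  0  -  -  -  1  -  1  -  1  -  2  -  2  -  2
(- denotes ∞ / unreachable)

2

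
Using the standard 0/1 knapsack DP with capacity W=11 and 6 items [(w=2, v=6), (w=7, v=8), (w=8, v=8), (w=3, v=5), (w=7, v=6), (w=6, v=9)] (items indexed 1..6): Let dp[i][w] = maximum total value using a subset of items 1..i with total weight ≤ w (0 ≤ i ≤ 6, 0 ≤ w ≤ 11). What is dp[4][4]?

6

i\w   0   1   2   3   4   5   6   7   8   9  10  11
  0   0   0   0   0   0   0   0   0   0   0   0   0
  1   0   0   6   6   6   6   6   6   6   6   6   6
  2   0   0   6   6   6   6   6   8   8  14  14  14
  3   0   0   6   6   6   6   6   8   8  14  14  14
  4   0   0   6   6   6  11  11  11  11  14  14  14
  5   0   0   6   6   6  11  11  11  11  14  14  14
  6   0   0   6   6   6  11  11  11  15  15  15  20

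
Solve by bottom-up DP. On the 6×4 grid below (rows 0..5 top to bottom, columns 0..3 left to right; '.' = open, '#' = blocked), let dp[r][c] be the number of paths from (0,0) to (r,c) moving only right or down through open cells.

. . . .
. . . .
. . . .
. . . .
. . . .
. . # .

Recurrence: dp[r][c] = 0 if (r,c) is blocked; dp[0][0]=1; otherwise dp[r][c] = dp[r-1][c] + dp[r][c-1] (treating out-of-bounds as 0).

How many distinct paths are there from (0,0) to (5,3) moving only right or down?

r\c   0   1   2   3
  0   1   1   1   1
  1   1   2   3   4
  2   1   3   6  10
  3   1   4  10  20
  4   1   5  15  35
  5   1   6   0  35

35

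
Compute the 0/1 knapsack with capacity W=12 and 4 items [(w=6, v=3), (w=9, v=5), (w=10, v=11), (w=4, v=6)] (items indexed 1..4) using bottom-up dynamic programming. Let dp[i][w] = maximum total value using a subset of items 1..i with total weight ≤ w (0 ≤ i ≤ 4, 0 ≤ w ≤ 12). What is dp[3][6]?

i\w   0   1   2   3   4   5   6   7   8   9  10  11  12
  0   0   0   0   0   0   0   0   0   0   0   0   0   0
  1   0   0   0   0   0   0   3   3   3   3   3   3   3
  2   0   0   0   0   0   0   3   3   3   5   5   5   5
  3   0   0   0   0   0   0   3   3   3   5  11  11  11
  4   0   0   0   0   6   6   6   6   6   6  11  11  11

3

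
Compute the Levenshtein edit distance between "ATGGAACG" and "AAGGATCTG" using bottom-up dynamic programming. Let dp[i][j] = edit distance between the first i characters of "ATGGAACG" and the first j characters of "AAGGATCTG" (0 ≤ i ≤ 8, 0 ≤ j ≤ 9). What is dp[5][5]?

   ''  A  A  G  G  A  T  C  T  G
''  0  1  2  3  4  5  6  7  8  9
 A  1  0  1  2  3  4  5  6  7  8
 T  2  1  1  2  3  4  4  5  6  7
 G  3  2  2  1  2  3  4  5  6  6
 G  4  3  3  2  1  2  3  4  5  6
 A  5  4  3  3  2  1  2  3  4  5
 A  6  5  4  4  3  2  2  3  4  5
 C  7  6  5  5  4  3  3  2  3  4
 G  8  7  6  5  5  4  4  3  3  3

1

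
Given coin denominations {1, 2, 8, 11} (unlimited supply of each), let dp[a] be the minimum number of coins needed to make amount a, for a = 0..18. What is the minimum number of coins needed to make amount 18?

 a  0  1  2  3  4  5  6  7  8  9 10 11 12 13 14 15 16 17 18
dp  0  1  1  2  2  3  3  4  1  2  2  1  2  2  3  3  2  3  3

3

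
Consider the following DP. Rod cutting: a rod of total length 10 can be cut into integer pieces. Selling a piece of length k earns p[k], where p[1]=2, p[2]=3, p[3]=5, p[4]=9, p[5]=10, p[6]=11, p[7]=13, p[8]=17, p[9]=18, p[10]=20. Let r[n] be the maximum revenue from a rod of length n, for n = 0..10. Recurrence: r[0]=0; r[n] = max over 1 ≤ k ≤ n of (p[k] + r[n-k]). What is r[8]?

   n    0    1    2    3    4    5    6    7    8    9   10
r[n]    0    2    4    6    9   11   13   15   18   20   22

18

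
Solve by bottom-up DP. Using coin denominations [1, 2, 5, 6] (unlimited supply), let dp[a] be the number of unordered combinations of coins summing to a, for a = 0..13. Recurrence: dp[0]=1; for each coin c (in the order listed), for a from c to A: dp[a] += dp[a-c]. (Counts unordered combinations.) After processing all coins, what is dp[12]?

after  coin     0     1     2     3     4     5     6     7     8     9    10    11    12    13
          1     1     1     1     1     1     1     1     1     1     1     1     1     1     1
          2     1     1     2     2     3     3     4     4     5     5     6     6     7     7
          5     1     1     2     2     3     4     5     6     7     8    10    11    13    14
          6     1     1     2     2     3     4     6     7     9    10    13    15    19    21

19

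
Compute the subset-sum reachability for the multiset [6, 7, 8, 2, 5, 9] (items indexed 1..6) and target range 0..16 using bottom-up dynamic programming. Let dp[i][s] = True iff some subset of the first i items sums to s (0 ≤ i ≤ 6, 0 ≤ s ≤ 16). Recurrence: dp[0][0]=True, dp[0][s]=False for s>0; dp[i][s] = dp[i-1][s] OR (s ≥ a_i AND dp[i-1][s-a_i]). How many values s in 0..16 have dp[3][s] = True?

i\s   0   1   2   3   4   5   6   7   8   9  10  11  12  13  14  15  16
  0   T   F   F   F   F   F   F   F   F   F   F   F   F   F   F   F   F
  1   T   F   F   F   F   F   T   F   F   F   F   F   F   F   F   F   F
  2   T   F   F   F   F   F   T   T   F   F   F   F   F   T   F   F   F
  3   T   F   F   F   F   F   T   T   T   F   F   F   F   T   T   T   F
  4   T   F   T   F   F   F   T   T   T   T   T   F   F   T   T   T   T
  5   T   F   T   F   F   T   T   T   T   T   T   T   T   T   T   T   T
  6   T   F   T   F   F   T   T   T   T   T   T   T   T   T   T   T   T

7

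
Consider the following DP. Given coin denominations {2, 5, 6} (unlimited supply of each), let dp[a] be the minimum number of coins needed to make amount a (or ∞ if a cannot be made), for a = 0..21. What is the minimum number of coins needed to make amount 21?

 a  0  1  2  3  4  5  6  7  8  9 10 11 12 13 14 15 16 17 18 19 20 21
dp  0  -  1  -  2  1  1  2  2  3  2  2  2  3  3  3  3  3  3  4  4  4
(- denotes ∞ / unreachable)

4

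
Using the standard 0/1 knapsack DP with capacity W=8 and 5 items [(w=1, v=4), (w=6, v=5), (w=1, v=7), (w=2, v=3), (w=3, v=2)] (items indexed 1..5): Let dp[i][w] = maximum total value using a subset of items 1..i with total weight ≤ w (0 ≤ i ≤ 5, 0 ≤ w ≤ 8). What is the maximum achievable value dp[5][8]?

16

i\w   0   1   2   3   4   5   6   7   8
  0   0   0   0   0   0   0   0   0   0
  1   0   4   4   4   4   4   4   4   4
  2   0   4   4   4   4   4   5   9   9
  3   0   7  11  11  11  11  11  12  16
  4   0   7  11  11  14  14  14  14  16
  5   0   7  11  11  14  14  14  16  16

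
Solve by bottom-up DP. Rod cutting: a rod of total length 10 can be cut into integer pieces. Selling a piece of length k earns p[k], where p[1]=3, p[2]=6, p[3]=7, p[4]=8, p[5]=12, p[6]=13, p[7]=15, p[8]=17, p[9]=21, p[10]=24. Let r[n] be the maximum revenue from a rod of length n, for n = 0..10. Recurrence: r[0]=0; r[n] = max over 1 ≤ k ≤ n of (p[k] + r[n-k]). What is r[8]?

24

   n    0    1    2    3    4    5    6    7    8    9   10
r[n]    0    3    6    9   12   15   18   21   24   27   30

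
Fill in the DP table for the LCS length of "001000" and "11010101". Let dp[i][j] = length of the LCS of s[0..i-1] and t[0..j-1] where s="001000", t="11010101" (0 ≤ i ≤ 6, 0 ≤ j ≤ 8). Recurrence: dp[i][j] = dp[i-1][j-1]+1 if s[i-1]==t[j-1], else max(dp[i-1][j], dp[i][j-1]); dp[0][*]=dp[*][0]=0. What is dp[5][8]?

   ''  1  1  0  1  0  1  0  1
''  0  0  0  0  0  0  0  0  0
 0  0  0  0  1  1  1  1  1  1
 0  0  0  0  1  1  2  2  2  2
 1  0  1  1  1  2  2  3  3  3
 0  0  1  1  2  2  3  3  4  4
 0  0  1  1  2  2  3  3  4  4
 0  0  1  1  2  2  3  3  4  4

4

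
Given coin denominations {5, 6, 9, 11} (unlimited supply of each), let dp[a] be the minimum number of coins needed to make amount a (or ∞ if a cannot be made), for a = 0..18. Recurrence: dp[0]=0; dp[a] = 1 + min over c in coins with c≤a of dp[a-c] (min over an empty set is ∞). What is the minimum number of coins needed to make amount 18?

 a  0  1  2  3  4  5  6  7  8  9 10 11 12 13 14 15 16 17 18
dp  0  -  -  -  -  1  1  -  -  1  2  1  2  -  2  2  2  2  2
(- denotes ∞ / unreachable)

2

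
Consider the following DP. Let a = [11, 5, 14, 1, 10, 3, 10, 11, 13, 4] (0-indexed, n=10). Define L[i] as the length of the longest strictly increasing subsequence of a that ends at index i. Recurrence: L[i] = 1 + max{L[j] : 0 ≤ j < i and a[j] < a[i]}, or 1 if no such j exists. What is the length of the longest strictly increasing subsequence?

5

   i    0    1    2    3    4    5    6    7    8    9
a[i]   11    5   14    1   10    3   10   11   13    4
L[i]    1    1    2    1    2    2    3    4    5    3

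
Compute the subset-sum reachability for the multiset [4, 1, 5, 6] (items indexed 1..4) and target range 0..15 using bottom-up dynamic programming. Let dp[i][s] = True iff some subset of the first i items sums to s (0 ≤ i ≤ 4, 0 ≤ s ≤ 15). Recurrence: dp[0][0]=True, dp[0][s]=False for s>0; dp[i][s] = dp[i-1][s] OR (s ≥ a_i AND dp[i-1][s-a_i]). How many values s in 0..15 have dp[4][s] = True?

i\s   0   1   2   3   4   5   6   7   8   9  10  11  12  13  14  15
  0   T   F   F   F   F   F   F   F   F   F   F   F   F   F   F   F
  1   T   F   F   F   T   F   F   F   F   F   F   F   F   F   F   F
  2   T   T   F   F   T   T   F   F   F   F   F   F   F   F   F   F
  3   T   T   F   F   T   T   T   F   F   T   T   F   F   F   F   F
  4   T   T   F   F   T   T   T   T   F   T   T   T   T   F   F   T

11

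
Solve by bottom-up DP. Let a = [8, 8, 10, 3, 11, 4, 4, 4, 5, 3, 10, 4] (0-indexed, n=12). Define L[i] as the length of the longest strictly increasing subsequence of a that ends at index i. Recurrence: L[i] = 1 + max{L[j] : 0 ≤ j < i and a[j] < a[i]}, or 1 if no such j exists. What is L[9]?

   i    0    1    2    3    4    5    6    7    8    9   10   11
a[i]    8    8   10    3   11    4    4    4    5    3   10    4
L[i]    1    1    2    1    3    2    2    2    3    1    4    2

1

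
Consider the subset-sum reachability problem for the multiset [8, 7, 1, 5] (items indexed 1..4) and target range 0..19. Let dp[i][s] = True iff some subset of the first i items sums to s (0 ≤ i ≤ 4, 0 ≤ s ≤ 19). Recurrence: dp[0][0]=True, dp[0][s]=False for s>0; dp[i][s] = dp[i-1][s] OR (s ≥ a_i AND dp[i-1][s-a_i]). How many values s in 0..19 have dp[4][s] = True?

12

i\s   0   1   2   3   4   5   6   7   8   9  10  11  12  13  14  15  16  17  18  19
  0   T   F   F   F   F   F   F   F   F   F   F   F   F   F   F   F   F   F   F   F
  1   T   F   F   F   F   F   F   F   T   F   F   F   F   F   F   F   F   F   F   F
  2   T   F   F   F   F   F   F   T   T   F   F   F   F   F   F   T   F   F   F   F
  3   T   T   F   F   F   F   F   T   T   T   F   F   F   F   F   T   T   F   F   F
  4   T   T   F   F   F   T   T   T   T   T   F   F   T   T   T   T   T   F   F   F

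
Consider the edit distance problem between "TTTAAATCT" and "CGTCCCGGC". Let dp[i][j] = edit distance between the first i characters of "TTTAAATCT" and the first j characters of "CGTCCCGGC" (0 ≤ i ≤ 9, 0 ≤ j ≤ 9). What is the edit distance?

   ''  C  G  T  C  C  C  G  G  C
''  0  1  2  3  4  5  6  7  8  9
 T  1  1  2  2  3  4  5  6  7  8
 T  2  2  2  2  3  4  5  6  7  8
 T  3  3  3  2  3  4  5  6  7  8
 A  4  4  4  3  3  4  5  6  7  8
 A  5  5  5  4  4  4  5  6  7  8
 A  6  6  6  5  5  5  5  6  7  8
 T  7  7  7  6  6  6  6  6  7  8
 C  8  7  8  7  6  6  6  7  7  7
 T  9  8  8  8  7  7  7  7  8  8

8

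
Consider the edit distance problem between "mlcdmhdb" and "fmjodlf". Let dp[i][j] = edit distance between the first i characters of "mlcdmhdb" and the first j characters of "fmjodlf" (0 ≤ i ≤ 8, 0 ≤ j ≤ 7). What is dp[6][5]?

   ''  f  m  j  o  d  l  f
''  0  1  2  3  4  5  6  7
 m  1  1  1  2  3  4  5  6
 l  2  2  2  2  3  4  4  5
 c  3  3  3  3  3  4  5  5
 d  4  4  4  4  4  3  4  5
 m  5  5  4  5  5  4  4  5
 h  6  6  5  5  6  5  5  5
 d  7  7  6  6  6  6  6  6
 b  8  8  7  7  7  7  7  7

5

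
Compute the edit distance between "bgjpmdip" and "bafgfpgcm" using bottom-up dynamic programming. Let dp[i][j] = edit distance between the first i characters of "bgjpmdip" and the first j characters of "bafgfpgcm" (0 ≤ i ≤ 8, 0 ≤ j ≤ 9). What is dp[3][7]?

5

   ''  b  a  f  g  f  p  g  c  m
''  0  1  2  3  4  5  6  7  8  9
 b  1  0  1  2  3  4  5  6  7  8
 g  2  1  1  2  2  3  4  5  6  7
 j  3  2  2  2  3  3  4  5  6  7
 p  4  3  3  3  3  4  3  4  5  6
 m  5  4  4  4  4  4  4  4  5  5
 d  6  5  5  5  5  5  5  5  5  6
 i  7  6  6  6  6  6  6  6  6  6
 p  8  7  7  7  7  7  6  7  7  7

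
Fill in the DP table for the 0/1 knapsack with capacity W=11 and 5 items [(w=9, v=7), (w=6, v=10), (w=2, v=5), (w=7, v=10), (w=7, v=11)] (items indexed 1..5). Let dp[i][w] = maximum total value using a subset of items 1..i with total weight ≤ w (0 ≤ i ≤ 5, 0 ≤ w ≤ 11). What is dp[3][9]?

15

i\w   0   1   2   3   4   5   6   7   8   9  10  11
  0   0   0   0   0   0   0   0   0   0   0   0   0
  1   0   0   0   0   0   0   0   0   0   7   7   7
  2   0   0   0   0   0   0  10  10  10  10  10  10
  3   0   0   5   5   5   5  10  10  15  15  15  15
  4   0   0   5   5   5   5  10  10  15  15  15  15
  5   0   0   5   5   5   5  10  11  15  16  16  16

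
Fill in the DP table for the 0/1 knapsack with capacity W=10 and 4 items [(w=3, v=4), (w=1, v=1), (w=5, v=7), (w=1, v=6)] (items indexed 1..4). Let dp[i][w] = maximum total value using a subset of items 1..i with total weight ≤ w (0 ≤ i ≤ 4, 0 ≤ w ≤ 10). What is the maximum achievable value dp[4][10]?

18

i\w   0   1   2   3   4   5   6   7   8   9  10
  0   0   0   0   0   0   0   0   0   0   0   0
  1   0   0   0   4   4   4   4   4   4   4   4
  2   0   1   1   4   5   5   5   5   5   5   5
  3   0   1   1   4   5   7   8   8  11  12  12
  4   0   6   7   7  10  11  13  14  14  17  18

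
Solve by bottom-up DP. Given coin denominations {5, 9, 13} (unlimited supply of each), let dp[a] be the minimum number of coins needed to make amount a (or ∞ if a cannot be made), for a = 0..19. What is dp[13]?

 a  0  1  2  3  4  5  6  7  8  9 10 11 12 13 14 15 16 17 18 19
dp  0  -  -  -  -  1  -  -  -  1  2  -  -  1  2  3  -  -  2  3
(- denotes ∞ / unreachable)

1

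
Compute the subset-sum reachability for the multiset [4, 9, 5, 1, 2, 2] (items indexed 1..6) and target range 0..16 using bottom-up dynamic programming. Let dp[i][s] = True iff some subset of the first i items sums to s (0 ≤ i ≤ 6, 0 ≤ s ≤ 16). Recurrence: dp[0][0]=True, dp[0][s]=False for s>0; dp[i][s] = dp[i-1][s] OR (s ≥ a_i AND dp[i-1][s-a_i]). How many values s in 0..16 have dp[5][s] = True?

17

i\s   0   1   2   3   4   5   6   7   8   9  10  11  12  13  14  15  16
  0   T   F   F   F   F   F   F   F   F   F   F   F   F   F   F   F   F
  1   T   F   F   F   T   F   F   F   F   F   F   F   F   F   F   F   F
  2   T   F   F   F   T   F   F   F   F   T   F   F   F   T   F   F   F
  3   T   F   F   F   T   T   F   F   F   T   F   F   F   T   T   F   F
  4   T   T   F   F   T   T   T   F   F   T   T   F   F   T   T   T   F
  5   T   T   T   T   T   T   T   T   T   T   T   T   T   T   T   T   T
  6   T   T   T   T   T   T   T   T   T   T   T   T   T   T   T   T   T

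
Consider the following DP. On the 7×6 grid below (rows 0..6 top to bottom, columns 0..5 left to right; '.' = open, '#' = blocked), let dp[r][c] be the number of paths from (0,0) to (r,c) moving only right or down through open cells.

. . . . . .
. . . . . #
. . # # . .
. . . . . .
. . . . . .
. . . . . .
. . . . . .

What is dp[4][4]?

22

r\c   0   1   2   3   4   5
  0   1   1   1   1   1   1
  1   1   2   3   4   5   0
  2   1   3   0   0   5   5
  3   1   4   4   4   9  14
  4   1   5   9  13  22  36
  5   1   6  15  28  50  86
  6   1   7  22  50 100 186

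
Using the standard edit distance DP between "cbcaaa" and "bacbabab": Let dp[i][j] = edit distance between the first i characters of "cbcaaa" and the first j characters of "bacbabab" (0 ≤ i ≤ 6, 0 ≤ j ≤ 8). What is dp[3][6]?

4

   ''  b  a  c  b  a  b  a  b
''  0  1  2  3  4  5  6  7  8
 c  1  1  2  2  3  4  5  6  7
 b  2  1  2  3  2  3  4  5  6
 c  3  2  2  2  3  3  4  5  6
 a  4  3  2  3  3  3  4  4  5
 a  5  4  3  3  4  3  4  4  5
 a  6  5  4  4  4  4  4  4  5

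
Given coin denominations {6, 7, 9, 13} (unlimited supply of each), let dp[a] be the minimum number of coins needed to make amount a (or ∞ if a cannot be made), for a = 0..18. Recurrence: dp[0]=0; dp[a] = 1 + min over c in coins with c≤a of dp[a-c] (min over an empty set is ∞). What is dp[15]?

 a  0  1  2  3  4  5  6  7  8  9 10 11 12 13 14 15 16 17 18
dp  0  -  -  -  -  -  1  1  -  1  -  -  2  1  2  2  2  -  2
(- denotes ∞ / unreachable)

2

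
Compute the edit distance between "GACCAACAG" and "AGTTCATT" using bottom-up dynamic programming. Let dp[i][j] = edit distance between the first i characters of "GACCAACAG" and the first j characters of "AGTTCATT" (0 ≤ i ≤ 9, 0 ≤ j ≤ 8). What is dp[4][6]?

   ''  A  G  T  T  C  A  T  T
''  0  1  2  3  4  5  6  7  8
 G  1  1  1  2  3  4  5  6  7
 A  2  1  2  2  3  4  4  5  6
 C  3  2  2  3  3  3  4  5  6
 C  4  3  3  3  4  3  4  5  6
 A  5  4  4  4  4  4  3  4  5
 A  6  5  5  5  5  5  4  4  5
 C  7  6  6  6  6  5  5  5  5
 A  8  7  7  7  7  6  5  6  6
 G  9  8  7  8  8  7  6  6  7

4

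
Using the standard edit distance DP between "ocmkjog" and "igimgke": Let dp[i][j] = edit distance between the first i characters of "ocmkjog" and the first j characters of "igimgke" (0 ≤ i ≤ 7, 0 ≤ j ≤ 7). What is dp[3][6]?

5

   ''  i  g  i  m  g  k  e
''  0  1  2  3  4  5  6  7
 o  1  1  2  3  4  5  6  7
 c  2  2  2  3  4  5  6  7
 m  3  3  3  3  3  4  5  6
 k  4  4  4  4  4  4  4  5
 j  5  5  5  5  5  5  5  5
 o  6  6  6  6  6  6  6  6
 g  7  7  6  7  7  6  7  7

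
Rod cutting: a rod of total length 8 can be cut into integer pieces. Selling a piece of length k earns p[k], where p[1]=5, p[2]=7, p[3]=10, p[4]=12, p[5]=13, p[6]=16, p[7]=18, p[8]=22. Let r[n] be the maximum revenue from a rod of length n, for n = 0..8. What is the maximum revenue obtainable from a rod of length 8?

40

   n    0    1    2    3    4    5    6    7    8
r[n]    0    5   10   15   20   25   30   35   40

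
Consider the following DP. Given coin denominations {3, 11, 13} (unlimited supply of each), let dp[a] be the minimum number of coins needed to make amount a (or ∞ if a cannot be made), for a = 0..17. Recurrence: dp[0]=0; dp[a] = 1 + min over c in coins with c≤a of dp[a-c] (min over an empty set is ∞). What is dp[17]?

 a  0  1  2  3  4  5  6  7  8  9 10 11 12 13 14 15 16 17
dp  0  -  -  1  -  -  2  -  -  3  -  1  4  1  2  5  2  3
(- denotes ∞ / unreachable)

3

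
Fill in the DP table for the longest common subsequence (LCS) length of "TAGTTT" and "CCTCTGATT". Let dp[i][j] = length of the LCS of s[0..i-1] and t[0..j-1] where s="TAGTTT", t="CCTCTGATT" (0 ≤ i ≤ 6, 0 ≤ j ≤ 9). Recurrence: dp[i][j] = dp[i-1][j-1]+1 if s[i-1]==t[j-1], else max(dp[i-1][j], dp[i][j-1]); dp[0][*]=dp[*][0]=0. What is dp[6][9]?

   ''  C  C  T  C  T  G  A  T  T
''  0  0  0  0  0  0  0  0  0  0
 T  0  0  0  1  1  1  1  1  1  1
 A  0  0  0  1  1  1  1  2  2  2
 G  0  0  0  1  1  1  2  2  2  2
 T  0  0  0  1  1  2  2  2  3  3
 T  0  0  0  1  1  2  2  2  3  4
 T  0  0  0  1  1  2  2  2  3  4

4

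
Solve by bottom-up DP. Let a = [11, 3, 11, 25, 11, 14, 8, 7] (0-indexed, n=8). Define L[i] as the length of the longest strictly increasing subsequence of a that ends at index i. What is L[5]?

3

   i    0    1    2    3    4    5    6    7
a[i]   11    3   11   25   11   14    8    7
L[i]    1    1    2    3    2    3    2    2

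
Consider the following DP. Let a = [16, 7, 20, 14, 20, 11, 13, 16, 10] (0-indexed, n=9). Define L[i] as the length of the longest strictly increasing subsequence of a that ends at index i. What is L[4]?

3

   i    0    1    2    3    4    5    6    7    8
a[i]   16    7   20   14   20   11   13   16   10
L[i]    1    1    2    2    3    2    3    4    2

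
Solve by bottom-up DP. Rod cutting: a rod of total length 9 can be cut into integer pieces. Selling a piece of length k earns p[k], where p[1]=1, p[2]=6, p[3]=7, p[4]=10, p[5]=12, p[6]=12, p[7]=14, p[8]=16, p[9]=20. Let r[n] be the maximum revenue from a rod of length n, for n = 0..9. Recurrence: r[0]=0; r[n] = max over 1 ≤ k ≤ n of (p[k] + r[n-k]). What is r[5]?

13

   n    0    1    2    3    4    5    6    7    8    9
r[n]    0    1    6    7   12   13   18   19   24   25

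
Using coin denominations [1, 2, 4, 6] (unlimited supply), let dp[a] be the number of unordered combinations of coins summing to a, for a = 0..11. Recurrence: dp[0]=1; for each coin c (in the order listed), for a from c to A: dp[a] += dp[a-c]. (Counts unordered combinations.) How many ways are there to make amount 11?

16

after  coin     0     1     2     3     4     5     6     7     8     9    10    11
          1     1     1     1     1     1     1     1     1     1     1     1     1
          2     1     1     2     2     3     3     4     4     5     5     6     6
          4     1     1     2     2     4     4     6     6     9     9    12    12
          6     1     1     2     2     4     4     7     7    11    11    16    16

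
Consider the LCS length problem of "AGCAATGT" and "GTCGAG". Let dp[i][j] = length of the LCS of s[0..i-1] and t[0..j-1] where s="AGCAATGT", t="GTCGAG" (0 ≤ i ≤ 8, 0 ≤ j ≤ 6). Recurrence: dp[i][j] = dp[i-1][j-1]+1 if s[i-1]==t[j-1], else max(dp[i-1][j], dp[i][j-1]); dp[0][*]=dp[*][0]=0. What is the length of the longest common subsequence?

4

   ''  G  T  C  G  A  G
''  0  0  0  0  0  0  0
 A  0  0  0  0  0  1  1
 G  0  1  1  1  1  1  2
 C  0  1  1  2  2  2  2
 A  0  1  1  2  2  3  3
 A  0  1  1  2  2  3  3
 T  0  1  2  2  2  3  3
 G  0  1  2  2  3  3  4
 T  0  1  2  2  3  3  4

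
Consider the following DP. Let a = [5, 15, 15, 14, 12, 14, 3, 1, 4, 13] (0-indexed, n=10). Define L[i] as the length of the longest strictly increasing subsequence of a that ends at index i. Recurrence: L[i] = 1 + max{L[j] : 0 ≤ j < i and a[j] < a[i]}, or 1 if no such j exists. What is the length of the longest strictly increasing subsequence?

   i    0    1    2    3    4    5    6    7    8    9
a[i]    5   15   15   14   12   14    3    1    4   13
L[i]    1    2    2    2    2    3    1    1    2    3

3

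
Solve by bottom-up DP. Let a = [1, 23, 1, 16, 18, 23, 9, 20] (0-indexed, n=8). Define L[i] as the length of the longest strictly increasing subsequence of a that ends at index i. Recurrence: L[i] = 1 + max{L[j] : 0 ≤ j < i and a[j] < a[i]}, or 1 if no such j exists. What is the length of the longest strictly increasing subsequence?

4

   i    0    1    2    3    4    5    6    7
a[i]    1   23    1   16   18   23    9   20
L[i]    1    2    1    2    3    4    2    4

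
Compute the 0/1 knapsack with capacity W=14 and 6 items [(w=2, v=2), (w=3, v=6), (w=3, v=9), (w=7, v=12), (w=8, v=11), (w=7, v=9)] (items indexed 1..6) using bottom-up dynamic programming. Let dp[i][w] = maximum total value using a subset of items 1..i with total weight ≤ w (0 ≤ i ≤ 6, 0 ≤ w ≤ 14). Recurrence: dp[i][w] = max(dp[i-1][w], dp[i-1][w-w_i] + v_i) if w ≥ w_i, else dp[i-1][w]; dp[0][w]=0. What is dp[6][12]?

23

i\w   0   1   2   3   4   5   6   7   8   9  10  11  12  13  14
  0   0   0   0   0   0   0   0   0   0   0   0   0   0   0   0
  1   0   0   2   2   2   2   2   2   2   2   2   2   2   2   2
  2   0   0   2   6   6   8   8   8   8   8   8   8   8   8   8
  3   0   0   2   9   9  11  15  15  17  17  17  17  17  17  17
  4   0   0   2   9   9  11  15  15  17  17  21  21  23  27  27
  5   0   0   2   9   9  11  15  15  17  17  21  21  23  27  27
  6   0   0   2   9   9  11  15  15  17  17  21  21  23  27  27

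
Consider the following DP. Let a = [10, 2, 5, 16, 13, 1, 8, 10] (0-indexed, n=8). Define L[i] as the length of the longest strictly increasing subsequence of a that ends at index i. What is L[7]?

   i    0    1    2    3    4    5    6    7
a[i]   10    2    5   16   13    1    8   10
L[i]    1    1    2    3    3    1    3    4

4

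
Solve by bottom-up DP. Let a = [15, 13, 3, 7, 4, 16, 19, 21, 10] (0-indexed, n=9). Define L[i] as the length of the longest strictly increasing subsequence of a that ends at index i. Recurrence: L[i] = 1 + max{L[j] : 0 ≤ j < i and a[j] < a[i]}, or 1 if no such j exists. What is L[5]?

3

   i    0    1    2    3    4    5    6    7    8
a[i]   15   13    3    7    4   16   19   21   10
L[i]    1    1    1    2    2    3    4    5    3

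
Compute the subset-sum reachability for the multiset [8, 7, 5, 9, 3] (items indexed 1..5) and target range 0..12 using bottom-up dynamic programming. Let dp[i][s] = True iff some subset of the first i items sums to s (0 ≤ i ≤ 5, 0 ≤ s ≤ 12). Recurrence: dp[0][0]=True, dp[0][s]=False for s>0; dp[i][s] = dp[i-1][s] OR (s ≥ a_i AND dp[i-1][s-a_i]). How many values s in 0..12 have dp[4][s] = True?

i\s   0   1   2   3   4   5   6   7   8   9  10  11  12
  0   T   F   F   F   F   F   F   F   F   F   F   F   F
  1   T   F   F   F   F   F   F   F   T   F   F   F   F
  2   T   F   F   F   F   F   F   T   T   F   F   F   F
  3   T   F   F   F   F   T   F   T   T   F   F   F   T
  4   T   F   F   F   F   T   F   T   T   T   F   F   T
  5   T   F   F   T   F   T   F   T   T   T   T   T   T

6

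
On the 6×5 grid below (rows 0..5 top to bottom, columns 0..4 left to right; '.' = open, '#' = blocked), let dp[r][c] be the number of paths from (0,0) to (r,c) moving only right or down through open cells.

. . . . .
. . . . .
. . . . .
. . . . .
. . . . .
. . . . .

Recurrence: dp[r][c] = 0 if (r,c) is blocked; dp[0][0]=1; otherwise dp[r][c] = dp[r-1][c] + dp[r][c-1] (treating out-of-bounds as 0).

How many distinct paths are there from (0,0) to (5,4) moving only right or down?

126

r\c   0   1   2   3   4
  0   1   1   1   1   1
  1   1   2   3   4   5
  2   1   3   6  10  15
  3   1   4  10  20  35
  4   1   5  15  35  70
  5   1   6  21  56 126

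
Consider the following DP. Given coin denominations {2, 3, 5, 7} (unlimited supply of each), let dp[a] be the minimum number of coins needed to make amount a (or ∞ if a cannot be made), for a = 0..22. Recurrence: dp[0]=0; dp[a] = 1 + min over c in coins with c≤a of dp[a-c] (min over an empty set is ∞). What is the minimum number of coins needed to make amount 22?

 a  0  1  2  3  4  5  6  7  8  9 10 11 12 13 14 15 16 17 18 19 20 21 22
dp  0  -  1  1  2  1  2  1  2  2  2  3  2  3  2  3  3  3  4  3  4  3  4
(- denotes ∞ / unreachable)

4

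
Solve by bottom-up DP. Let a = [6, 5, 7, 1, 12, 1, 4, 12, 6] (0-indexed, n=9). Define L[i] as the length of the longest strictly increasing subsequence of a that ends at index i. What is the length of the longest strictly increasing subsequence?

   i    0    1    2    3    4    5    6    7    8
a[i]    6    5    7    1   12    1    4   12    6
L[i]    1    1    2    1    3    1    2    3    3

3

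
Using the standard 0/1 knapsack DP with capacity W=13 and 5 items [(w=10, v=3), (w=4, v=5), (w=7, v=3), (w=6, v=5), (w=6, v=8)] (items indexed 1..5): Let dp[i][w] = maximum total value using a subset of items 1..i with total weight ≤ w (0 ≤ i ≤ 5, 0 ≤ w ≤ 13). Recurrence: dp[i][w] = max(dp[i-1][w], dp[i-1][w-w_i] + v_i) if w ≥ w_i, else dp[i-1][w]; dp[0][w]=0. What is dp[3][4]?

5

i\w   0   1   2   3   4   5   6   7   8   9  10  11  12  13
  0   0   0   0   0   0   0   0   0   0   0   0   0   0   0
  1   0   0   0   0   0   0   0   0   0   0   3   3   3   3
  2   0   0   0   0   5   5   5   5   5   5   5   5   5   5
  3   0   0   0   0   5   5   5   5   5   5   5   8   8   8
  4   0   0   0   0   5   5   5   5   5   5  10  10  10  10
  5   0   0   0   0   5   5   8   8   8   8  13  13  13  13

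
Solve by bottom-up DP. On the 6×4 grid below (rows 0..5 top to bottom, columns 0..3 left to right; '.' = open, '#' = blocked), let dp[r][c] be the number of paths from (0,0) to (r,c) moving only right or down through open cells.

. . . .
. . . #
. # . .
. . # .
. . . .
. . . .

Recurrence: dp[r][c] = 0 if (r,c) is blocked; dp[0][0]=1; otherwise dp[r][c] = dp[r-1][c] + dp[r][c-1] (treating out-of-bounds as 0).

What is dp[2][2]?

3

r\c   0   1   2   3
  0   1   1   1   1
  1   1   2   3   0
  2   1   0   3   3
  3   1   1   0   3
  4   1   2   2   5
  5   1   3   5  10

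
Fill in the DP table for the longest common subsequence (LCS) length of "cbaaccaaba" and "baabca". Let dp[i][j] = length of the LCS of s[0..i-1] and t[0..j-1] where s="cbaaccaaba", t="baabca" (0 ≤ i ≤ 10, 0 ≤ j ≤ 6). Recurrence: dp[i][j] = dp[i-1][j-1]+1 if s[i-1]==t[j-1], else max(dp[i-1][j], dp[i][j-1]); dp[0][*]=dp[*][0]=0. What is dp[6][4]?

3

   ''  b  a  a  b  c  a
''  0  0  0  0  0  0  0
 c  0  0  0  0  0  1  1
 b  0  1  1  1  1  1  1
 a  0  1  2  2  2  2  2
 a  0  1  2  3  3  3  3
 c  0  1  2  3  3  4  4
 c  0  1  2  3  3  4  4
 a  0  1  2  3  3  4  5
 a  0  1  2  3  3  4  5
 b  0  1  2  3  4  4  5
 a  0  1  2  3  4  4  5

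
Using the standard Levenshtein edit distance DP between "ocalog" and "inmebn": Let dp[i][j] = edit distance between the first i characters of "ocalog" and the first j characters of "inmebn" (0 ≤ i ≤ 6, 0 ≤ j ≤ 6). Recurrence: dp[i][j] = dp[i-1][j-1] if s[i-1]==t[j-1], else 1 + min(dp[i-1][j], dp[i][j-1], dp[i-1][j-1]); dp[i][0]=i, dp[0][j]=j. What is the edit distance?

6

   ''  i  n  m  e  b  n
''  0  1  2  3  4  5  6
 o  1  1  2  3  4  5  6
 c  2  2  2  3  4  5  6
 a  3  3  3  3  4  5  6
 l  4  4  4  4  4  5  6
 o  5  5  5  5  5  5  6
 g  6  6  6  6  6  6  6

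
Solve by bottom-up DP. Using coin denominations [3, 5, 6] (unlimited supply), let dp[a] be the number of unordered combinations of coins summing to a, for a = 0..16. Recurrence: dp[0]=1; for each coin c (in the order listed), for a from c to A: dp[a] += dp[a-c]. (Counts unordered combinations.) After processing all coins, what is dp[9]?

after  coin     0     1     2     3     4     5     6     7     8     9    10    11    12    13    14    15    16
          3     1     0     0     1     0     0     1     0     0     1     0     0     1     0     0     1     0
          5     1     0     0     1     0     1     1     0     1     1     1     1     1     1     1     2     1
          6     1     0     0     1     0     1     2     0     1     2     1     2     3     1     2     4     2

2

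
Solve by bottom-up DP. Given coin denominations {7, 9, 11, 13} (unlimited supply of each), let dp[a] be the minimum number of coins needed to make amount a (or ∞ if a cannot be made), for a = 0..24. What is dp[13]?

 a  0  1  2  3  4  5  6  7  8  9 10 11 12 13 14 15 16 17 18 19 20 21 22 23 24
dp  0  -  -  -  -  -  -  1  -  1  -  1  -  1  2  -  2  -  2  -  2  3  2  3  2
(- denotes ∞ / unreachable)

1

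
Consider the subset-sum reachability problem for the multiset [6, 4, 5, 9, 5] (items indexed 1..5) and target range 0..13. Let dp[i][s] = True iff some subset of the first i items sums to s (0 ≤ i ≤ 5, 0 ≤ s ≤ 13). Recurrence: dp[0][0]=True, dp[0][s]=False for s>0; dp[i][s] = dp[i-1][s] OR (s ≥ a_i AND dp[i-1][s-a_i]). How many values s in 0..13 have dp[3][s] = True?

7

i\s   0   1   2   3   4   5   6   7   8   9  10  11  12  13
  0   T   F   F   F   F   F   F   F   F   F   F   F   F   F
  1   T   F   F   F   F   F   T   F   F   F   F   F   F   F
  2   T   F   F   F   T   F   T   F   F   F   T   F   F   F
  3   T   F   F   F   T   T   T   F   F   T   T   T   F   F
  4   T   F   F   F   T   T   T   F   F   T   T   T   F   T
  5   T   F   F   F   T   T   T   F   F   T   T   T   F   T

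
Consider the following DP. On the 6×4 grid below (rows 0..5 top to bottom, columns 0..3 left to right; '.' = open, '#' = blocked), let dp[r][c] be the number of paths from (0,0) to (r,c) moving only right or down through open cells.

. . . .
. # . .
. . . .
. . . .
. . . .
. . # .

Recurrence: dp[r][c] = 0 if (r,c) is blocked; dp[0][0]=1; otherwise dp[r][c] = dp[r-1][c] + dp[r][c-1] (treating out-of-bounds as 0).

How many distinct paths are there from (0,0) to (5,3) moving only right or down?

15

r\c   0   1   2   3
  0   1   1   1   1
  1   1   0   1   2
  2   1   1   2   4
  3   1   2   4   8
  4   1   3   7  15
  5   1   4   0  15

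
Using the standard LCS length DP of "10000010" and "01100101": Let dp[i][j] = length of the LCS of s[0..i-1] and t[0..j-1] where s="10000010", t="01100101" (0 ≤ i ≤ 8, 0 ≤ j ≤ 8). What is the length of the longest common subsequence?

   ''  0  1  1  0  0  1  0  1
''  0  0  0  0  0  0  0  0  0
 1  0  0  1  1  1  1  1  1  1
 0  0  1  1  1  2  2  2  2  2
 0  0  1  1  1  2  3  3  3  3
 0  0  1  1  1  2  3  3  4  4
 0  0  1  1  1  2  3  3  4  4
 0  0  1  1  1  2  3  3  4  4
 1  0  1  2  2  2  3  4  4  5
 0  0  1  2  2  3  3  4  5  5

5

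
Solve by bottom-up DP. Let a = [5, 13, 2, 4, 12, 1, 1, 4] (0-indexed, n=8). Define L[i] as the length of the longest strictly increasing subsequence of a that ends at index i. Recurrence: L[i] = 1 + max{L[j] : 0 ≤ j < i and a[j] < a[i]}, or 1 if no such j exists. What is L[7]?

2

   i    0    1    2    3    4    5    6    7
a[i]    5   13    2    4   12    1    1    4
L[i]    1    2    1    2    3    1    1    2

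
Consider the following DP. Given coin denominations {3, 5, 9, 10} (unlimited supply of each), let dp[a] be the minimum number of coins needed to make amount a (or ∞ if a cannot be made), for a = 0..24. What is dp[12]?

2

 a  0  1  2  3  4  5  6  7  8  9 10 11 12 13 14 15 16 17 18 19 20 21 22 23 24
dp  0  -  -  1  -  1  2  -  2  1  1  3  2  2  2  2  3  3  2  2  2  3  3  3  3
(- denotes ∞ / unreachable)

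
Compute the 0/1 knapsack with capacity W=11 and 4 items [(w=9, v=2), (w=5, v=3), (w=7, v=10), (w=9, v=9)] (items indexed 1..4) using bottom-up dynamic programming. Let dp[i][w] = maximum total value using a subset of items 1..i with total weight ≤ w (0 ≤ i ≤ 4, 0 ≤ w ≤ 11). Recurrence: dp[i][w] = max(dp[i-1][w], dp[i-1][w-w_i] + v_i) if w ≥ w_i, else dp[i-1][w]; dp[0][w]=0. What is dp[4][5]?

3

i\w   0   1   2   3   4   5   6   7   8   9  10  11
  0   0   0   0   0   0   0   0   0   0   0   0   0
  1   0   0   0   0   0   0   0   0   0   2   2   2
  2   0   0   0   0   0   3   3   3   3   3   3   3
  3   0   0   0   0   0   3   3  10  10  10  10  10
  4   0   0   0   0   0   3   3  10  10  10  10  10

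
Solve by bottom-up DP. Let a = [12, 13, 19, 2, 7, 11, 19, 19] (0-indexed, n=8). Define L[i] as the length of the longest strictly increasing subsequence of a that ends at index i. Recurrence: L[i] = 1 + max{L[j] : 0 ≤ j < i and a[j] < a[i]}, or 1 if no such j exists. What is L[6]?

4

   i    0    1    2    3    4    5    6    7
a[i]   12   13   19    2    7   11   19   19
L[i]    1    2    3    1    2    3    4    4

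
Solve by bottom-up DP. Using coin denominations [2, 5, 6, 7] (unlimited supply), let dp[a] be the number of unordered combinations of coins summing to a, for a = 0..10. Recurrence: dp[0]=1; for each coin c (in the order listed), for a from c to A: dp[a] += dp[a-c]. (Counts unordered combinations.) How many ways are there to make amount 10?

after  coin     0     1     2     3     4     5     6     7     8     9    10
          2     1     0     1     0     1     0     1     0     1     0     1
          5     1     0     1     0     1     1     1     1     1     1     2
          6     1     0     1     0     1     1     2     1     2     1     3
          7     1     0     1     0     1     1     2     2     2     2     3

3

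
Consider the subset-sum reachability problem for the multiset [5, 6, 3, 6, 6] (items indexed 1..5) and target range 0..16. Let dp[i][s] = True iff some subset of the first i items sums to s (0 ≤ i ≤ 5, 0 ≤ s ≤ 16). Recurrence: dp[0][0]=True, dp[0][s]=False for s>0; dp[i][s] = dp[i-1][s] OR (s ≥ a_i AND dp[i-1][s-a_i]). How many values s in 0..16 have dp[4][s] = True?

10

i\s   0   1   2   3   4   5   6   7   8   9  10  11  12  13  14  15  16
  0   T   F   F   F   F   F   F   F   F   F   F   F   F   F   F   F   F
  1   T   F   F   F   F   T   F   F   F   F   F   F   F   F   F   F   F
  2   T   F   F   F   F   T   T   F   F   F   F   T   F   F   F   F   F
  3   T   F   F   T   F   T   T   F   T   T   F   T   F   F   T   F   F
  4   T   F   F   T   F   T   T   F   T   T   F   T   T   F   T   T   F
  5   T   F   F   T   F   T   T   F   T   T   F   T   T   F   T   T   F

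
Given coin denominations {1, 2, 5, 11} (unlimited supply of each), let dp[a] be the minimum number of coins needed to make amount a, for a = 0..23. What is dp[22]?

2

 a  0  1  2  3  4  5  6  7  8  9 10 11 12 13 14 15 16 17 18 19 20 21 22 23
dp  0  1  1  2  2  1  2  2  3  3  2  1  2  2  3  3  2  3  3  4  4  3  2  3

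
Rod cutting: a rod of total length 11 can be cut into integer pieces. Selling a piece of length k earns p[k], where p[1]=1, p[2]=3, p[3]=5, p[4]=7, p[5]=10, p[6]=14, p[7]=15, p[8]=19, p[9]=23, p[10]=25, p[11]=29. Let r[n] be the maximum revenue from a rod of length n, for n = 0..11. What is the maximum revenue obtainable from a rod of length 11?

   n    0    1    2    3    4    5    6    7    8    9   10   11
r[n]    0    1    3    5    7   10   14   15   19   23   25   29

29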